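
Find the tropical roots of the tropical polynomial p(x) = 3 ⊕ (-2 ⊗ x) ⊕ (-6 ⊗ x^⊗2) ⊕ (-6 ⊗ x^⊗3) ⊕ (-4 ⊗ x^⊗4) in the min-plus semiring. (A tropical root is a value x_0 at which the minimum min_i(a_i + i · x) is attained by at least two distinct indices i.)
Roots: {-2, 0, 4, 5}

Each tropical root is a break point of the lower envelope of the lines y = a_i + i · x (there are 5 lines, with slopes 0, 1, ..., 4). Only the lines that attain the minimum somewhere contribute to roots; other lines are dominated. Here the surviving (envelope) indices are i = 4, i = 3, i = 2, i = 1, i = 0.
Intersections between consecutive envelope lines give the roots: for adjacent envelope indices i < j the intersection is x = (a_i − a_j) / (j − i). Reading off the sorted break points: {-2, 0, 4, 5}.
Verification: at each break x_0, at least two indices attain the minimum of min_i(a_i + i · x_0).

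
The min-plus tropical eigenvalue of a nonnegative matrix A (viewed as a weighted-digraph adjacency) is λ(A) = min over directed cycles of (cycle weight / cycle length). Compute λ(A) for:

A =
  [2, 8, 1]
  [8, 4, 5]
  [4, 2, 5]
λ(A) = 2

Enumerate directed cycles and compute their means (weight / length). Sample:
  cycle 0 → 0: weight = 2, length = 1, mean = 2/1 ≈ 2.000
  cycle 1 → 1: weight = 4, length = 1, mean = 4/1 ≈ 4.000
  cycle 2 → 2: weight = 5, length = 1, mean = 5/1 ≈ 5.000
  cycle 0 → 1 → 0: weight = 16, length = 2, mean = 16/2 ≈ 8.000
  cycle 0 → 2 → 0: weight = 5, length = 2, mean = 5/2 ≈ 2.500
  cycle 1 → 0 → 1: weight = 16, length = 2, mean = 16/2 ≈ 8.000
Minimum mean = 2.000, attained e.g. along the cycle 0 → 0 with weight 2 and length 1. So λ(A) = 2/1 = 2.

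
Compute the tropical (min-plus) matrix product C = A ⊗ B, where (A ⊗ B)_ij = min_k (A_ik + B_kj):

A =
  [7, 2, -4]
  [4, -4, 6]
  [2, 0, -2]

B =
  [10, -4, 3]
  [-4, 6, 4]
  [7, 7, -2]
A ⊗ B =
  [-2, 3, -6]
  [-8, 0, 0]
  [-4, -2, -4]

Apply the min-plus product entry-by-entry:
  C[0][0] = min over k of (A[0][0] + B[0][0] = 7 + 10 = 17, A[0][1] + B[1][0] = 2 + -4 = -2, A[0][2] + B[2][0] = -4 + 7 = 3) = -2 (attained at k = 1)
  C[0][1] = min over k of (A[0][0] + B[0][1] = 7 + -4 = 3, A[0][1] + B[1][1] = 2 + 6 = 8, A[0][2] + B[2][1] = -4 + 7 = 3) = 3 (attained at k = 0)
  C[0][2] = min over k of (A[0][0] + B[0][2] = 7 + 3 = 10, A[0][1] + B[1][2] = 2 + 4 = 6, A[0][2] + B[2][2] = -4 + -2 = -6) = -6 (attained at k = 2)
  C[1][0] = min over k of (A[1][0] + B[0][0] = 4 + 10 = 14, A[1][1] + B[1][0] = -4 + -4 = -8, A[1][2] + B[2][0] = 6 + 7 = 13) = -8 (attained at k = 1)
  C[1][1] = min over k of (A[1][0] + B[0][1] = 4 + -4 = 0, A[1][1] + B[1][1] = -4 + 6 = 2, A[1][2] + B[2][1] = 6 + 7 = 13) = 0 (attained at k = 0)
  C[1][2] = min over k of (A[1][0] + B[0][2] = 4 + 3 = 7, A[1][1] + B[1][2] = -4 + 4 = 0, A[1][2] + B[2][2] = 6 + -2 = 4) = 0 (attained at k = 1)
  C[2][0] = min over k of (A[2][0] + B[0][0] = 2 + 10 = 12, A[2][1] + B[1][0] = 0 + -4 = -4, A[2][2] + B[2][0] = -2 + 7 = 5) = -4 (attained at k = 1)
  C[2][1] = min over k of (A[2][0] + B[0][1] = 2 + -4 = -2, A[2][1] + B[1][1] = 0 + 6 = 6, A[2][2] + B[2][1] = -2 + 7 = 5) = -2 (attained at k = 0)
  C[2][2] = min over k of (A[2][0] + B[0][2] = 2 + 3 = 5, A[2][1] + B[1][2] = 0 + 4 = 4, A[2][2] + B[2][2] = -2 + -2 = -4) = -4 (attained at k = 2)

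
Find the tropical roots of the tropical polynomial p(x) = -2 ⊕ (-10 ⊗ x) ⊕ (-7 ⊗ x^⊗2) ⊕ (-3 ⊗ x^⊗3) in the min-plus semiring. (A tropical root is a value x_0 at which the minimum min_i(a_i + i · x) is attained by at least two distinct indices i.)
Roots: {-4, -3, 8}

Each tropical root is a break point of the lower envelope of the lines y = a_i + i · x (there are 4 lines, with slopes 0, 1, ..., 3). Only the lines that attain the minimum somewhere contribute to roots; other lines are dominated. Here the surviving (envelope) indices are i = 3, i = 2, i = 1, i = 0.
Intersections between consecutive envelope lines give the roots: for adjacent envelope indices i < j the intersection is x = (a_i − a_j) / (j − i). Reading off the sorted break points: {-4, -3, 8}.
Verification: at each break x_0, at least two indices attain the minimum of min_i(a_i + i · x_0).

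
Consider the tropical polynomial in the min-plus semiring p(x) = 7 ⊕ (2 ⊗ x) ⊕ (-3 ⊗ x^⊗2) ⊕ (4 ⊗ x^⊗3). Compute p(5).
p(5) = 7

A tropical monomial a ⊗ x^⊗i evaluates to a + i · x. Evaluating each term at x = 5:
  Term 0 contributes 7 + 0 · 5 = 7
  Term 1 contributes 2 + 1 · 5 = 7
  Term 2 contributes -3 + 2 · 5 = 7
  Term 3 contributes 4 + 3 · 5 = 19
p(5) = ⊕ of these = min[7, 7, 7, 19] = 7.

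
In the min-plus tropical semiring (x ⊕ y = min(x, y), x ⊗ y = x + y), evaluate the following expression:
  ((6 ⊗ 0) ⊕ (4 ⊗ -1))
((6 ⊗ 0) ⊕ (4 ⊗ -1)) = 3

Expand innermost to outermost. Recall ⊕ takes the minimum of its arguments and ⊗ takes their sum. Working out the expression ((6 ⊗ 0) ⊕ (4 ⊗ -1)) gives 3.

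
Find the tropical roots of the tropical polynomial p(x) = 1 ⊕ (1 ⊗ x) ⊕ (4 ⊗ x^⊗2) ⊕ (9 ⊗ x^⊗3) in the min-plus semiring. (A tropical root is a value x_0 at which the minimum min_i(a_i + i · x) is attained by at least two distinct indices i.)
Roots: {-5, -3, 0}

Each tropical root is a break point of the lower envelope of the lines y = a_i + i · x (there are 4 lines, with slopes 0, 1, ..., 3). Only the lines that attain the minimum somewhere contribute to roots; other lines are dominated. Here the surviving (envelope) indices are i = 3, i = 2, i = 1, i = 0.
Intersections between consecutive envelope lines give the roots: for adjacent envelope indices i < j the intersection is x = (a_i − a_j) / (j − i). Reading off the sorted break points: {-5, -3, 0}.
Verification: at each break x_0, at least two indices attain the minimum of min_i(a_i + i · x_0).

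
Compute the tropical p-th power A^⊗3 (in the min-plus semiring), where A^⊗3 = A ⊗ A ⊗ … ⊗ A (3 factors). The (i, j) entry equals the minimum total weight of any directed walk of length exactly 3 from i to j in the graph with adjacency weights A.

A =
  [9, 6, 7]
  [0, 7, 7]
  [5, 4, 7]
A^⊗3 =
  [11, 12, 13]
  [6, 11, 13]
  [11, 10, 11]

Each entry (A^⊗3)_ij equals the minimum over all length-3 walks i = v_0 → v_1 → … → v_3 = j of Σ_t A[v_t][v_{t+1}]. For example, for (i, j) = (0, 2) we minimise over 9 possible intermediate vertex sequences; the minimum is 13, attained along the walk 0 → 1 → 0 → 2.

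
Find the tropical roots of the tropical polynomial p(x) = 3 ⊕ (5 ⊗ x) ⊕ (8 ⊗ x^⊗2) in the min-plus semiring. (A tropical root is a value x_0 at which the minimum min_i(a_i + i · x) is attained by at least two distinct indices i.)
Roots: {-3, -2}

Each tropical root is a break point of the lower envelope of the lines y = a_i + i · x (there are 3 lines, with slopes 0, 1, ..., 2). Only the lines that attain the minimum somewhere contribute to roots; other lines are dominated. Here the surviving (envelope) indices are i = 2, i = 1, i = 0.
Intersections between consecutive envelope lines give the roots: for adjacent envelope indices i < j the intersection is x = (a_i − a_j) / (j − i). Reading off the sorted break points: {-3, -2}.
Verification: at each break x_0, at least two indices attain the minimum of min_i(a_i + i · x_0).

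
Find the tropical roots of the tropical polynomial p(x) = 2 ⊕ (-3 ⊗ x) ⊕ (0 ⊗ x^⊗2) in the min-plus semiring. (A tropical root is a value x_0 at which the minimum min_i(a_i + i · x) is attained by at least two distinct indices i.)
Roots: {-3, 5}

Each tropical root is a break point of the lower envelope of the lines y = a_i + i · x (there are 3 lines, with slopes 0, 1, ..., 2). Only the lines that attain the minimum somewhere contribute to roots; other lines are dominated. Here the surviving (envelope) indices are i = 2, i = 1, i = 0.
Intersections between consecutive envelope lines give the roots: for adjacent envelope indices i < j the intersection is x = (a_i − a_j) / (j − i). Reading off the sorted break points: {-3, 5}.
Verification: at each break x_0, at least two indices attain the minimum of min_i(a_i + i · x_0).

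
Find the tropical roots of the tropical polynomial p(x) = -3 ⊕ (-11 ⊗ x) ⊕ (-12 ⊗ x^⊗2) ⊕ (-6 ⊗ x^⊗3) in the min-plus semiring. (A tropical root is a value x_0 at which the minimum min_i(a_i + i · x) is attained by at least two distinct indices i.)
Roots: {-6, 1, 8}

Each tropical root is a break point of the lower envelope of the lines y = a_i + i · x (there are 4 lines, with slopes 0, 1, ..., 3). Only the lines that attain the minimum somewhere contribute to roots; other lines are dominated. Here the surviving (envelope) indices are i = 3, i = 2, i = 1, i = 0.
Intersections between consecutive envelope lines give the roots: for adjacent envelope indices i < j the intersection is x = (a_i − a_j) / (j − i). Reading off the sorted break points: {-6, 1, 8}.
Verification: at each break x_0, at least two indices attain the minimum of min_i(a_i + i · x_0).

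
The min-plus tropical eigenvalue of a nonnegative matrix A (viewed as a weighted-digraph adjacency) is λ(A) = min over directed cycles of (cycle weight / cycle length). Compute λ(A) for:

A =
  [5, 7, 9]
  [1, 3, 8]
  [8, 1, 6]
λ(A) = 3

Enumerate directed cycles and compute their means (weight / length). Sample:
  cycle 0 → 0: weight = 5, length = 1, mean = 5/1 ≈ 5.000
  cycle 1 → 1: weight = 3, length = 1, mean = 3/1 ≈ 3.000
  cycle 2 → 2: weight = 6, length = 1, mean = 6/1 ≈ 6.000
  cycle 0 → 1 → 0: weight = 8, length = 2, mean = 8/2 ≈ 4.000
  cycle 0 → 2 → 0: weight = 17, length = 2, mean = 17/2 ≈ 8.500
  cycle 1 → 0 → 1: weight = 8, length = 2, mean = 8/2 ≈ 4.000
Minimum mean = 3.000, attained e.g. along the cycle 1 → 1 with weight 3 and length 1. So λ(A) = 3/1 = 3.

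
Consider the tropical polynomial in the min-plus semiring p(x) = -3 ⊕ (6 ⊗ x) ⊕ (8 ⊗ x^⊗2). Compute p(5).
p(5) = -3

A tropical monomial a ⊗ x^⊗i evaluates to a + i · x. Evaluating each term at x = 5:
  Term 0 contributes -3 + 0 · 5 = -3
  Term 1 contributes 6 + 1 · 5 = 11
  Term 2 contributes 8 + 2 · 5 = 18
p(5) = ⊕ of these = min[-3, 11, 18] = -3.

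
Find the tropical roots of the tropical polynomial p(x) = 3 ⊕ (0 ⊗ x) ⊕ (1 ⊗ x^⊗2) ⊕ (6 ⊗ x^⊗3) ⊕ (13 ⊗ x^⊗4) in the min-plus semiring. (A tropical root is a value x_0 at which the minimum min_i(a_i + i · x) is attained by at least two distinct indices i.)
Roots: {-7, -5, -1, 3}

Each tropical root is a break point of the lower envelope of the lines y = a_i + i · x (there are 5 lines, with slopes 0, 1, ..., 4). Only the lines that attain the minimum somewhere contribute to roots; other lines are dominated. Here the surviving (envelope) indices are i = 4, i = 3, i = 2, i = 1, i = 0.
Intersections between consecutive envelope lines give the roots: for adjacent envelope indices i < j the intersection is x = (a_i − a_j) / (j − i). Reading off the sorted break points: {-7, -5, -1, 3}.
Verification: at each break x_0, at least two indices attain the minimum of min_i(a_i + i · x_0).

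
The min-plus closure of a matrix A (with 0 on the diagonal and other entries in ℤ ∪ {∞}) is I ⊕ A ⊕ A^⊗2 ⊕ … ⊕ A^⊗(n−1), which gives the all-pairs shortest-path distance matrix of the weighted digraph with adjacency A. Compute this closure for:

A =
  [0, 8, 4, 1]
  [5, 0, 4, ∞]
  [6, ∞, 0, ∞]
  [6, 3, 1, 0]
Closure =
  [0, 4, 2, 1]
  [5, 0, 4, 6]
  [6, 10, 0, 7]
  [6, 3, 1, 0]

This is the Floyd-Warshall all-pairs shortest-path computation. For each intermediate vertex k = 0, 1, …, 3, update dist[i][j] ← min(dist[i][j], dist[i][k] + dist[k][j]). The final matrix gives, for each (i, j), the minimum total weight of any directed path from i to j (possibly empty when i = j).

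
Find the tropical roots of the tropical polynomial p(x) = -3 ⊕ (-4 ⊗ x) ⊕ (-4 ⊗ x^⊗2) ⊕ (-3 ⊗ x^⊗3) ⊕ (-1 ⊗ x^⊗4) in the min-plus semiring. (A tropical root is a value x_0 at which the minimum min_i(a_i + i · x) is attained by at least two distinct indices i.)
Roots: {-2, -1, 0, 1}

Each tropical root is a break point of the lower envelope of the lines y = a_i + i · x (there are 5 lines, with slopes 0, 1, ..., 4). Only the lines that attain the minimum somewhere contribute to roots; other lines are dominated. Here the surviving (envelope) indices are i = 4, i = 3, i = 2, i = 1, i = 0.
Intersections between consecutive envelope lines give the roots: for adjacent envelope indices i < j the intersection is x = (a_i − a_j) / (j − i). Reading off the sorted break points: {-2, -1, 0, 1}.
Verification: at each break x_0, at least two indices attain the minimum of min_i(a_i + i · x_0).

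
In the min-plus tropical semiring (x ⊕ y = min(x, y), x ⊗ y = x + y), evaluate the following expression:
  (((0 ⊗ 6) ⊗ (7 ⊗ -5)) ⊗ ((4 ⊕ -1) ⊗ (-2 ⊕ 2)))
(((0 ⊗ 6) ⊗ (7 ⊗ -5)) ⊗ ((4 ⊕ -1) ⊗ (-2 ⊕ 2))) = 5

Expand innermost to outermost. Recall ⊕ takes the minimum of its arguments and ⊗ takes their sum. Working out the expression (((0 ⊗ 6) ⊗ (7 ⊗ -5)) ⊗ ((4 ⊕ -1) ⊗ (-2 ⊕ 2))) gives 5.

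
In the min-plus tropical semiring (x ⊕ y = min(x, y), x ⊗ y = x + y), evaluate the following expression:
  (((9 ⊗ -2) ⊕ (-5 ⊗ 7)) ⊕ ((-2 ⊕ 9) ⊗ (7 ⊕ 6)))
(((9 ⊗ -2) ⊕ (-5 ⊗ 7)) ⊕ ((-2 ⊕ 9) ⊗ (7 ⊕ 6))) = 2

Expand innermost to outermost. Recall ⊕ takes the minimum of its arguments and ⊗ takes their sum. Working out the expression (((9 ⊗ -2) ⊕ (-5 ⊗ 7)) ⊕ ((-2 ⊕ 9) ⊗ (7 ⊕ 6))) gives 2.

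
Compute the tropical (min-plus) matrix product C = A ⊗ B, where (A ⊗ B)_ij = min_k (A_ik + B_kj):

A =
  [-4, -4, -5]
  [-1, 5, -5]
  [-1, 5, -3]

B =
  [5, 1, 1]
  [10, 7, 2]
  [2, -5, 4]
A ⊗ B =
  [-3, -10, -3]
  [-3, -10, -1]
  [-1, -8, 0]

Apply the min-plus product entry-by-entry:
  C[0][0] = min over k of (A[0][0] + B[0][0] = -4 + 5 = 1, A[0][1] + B[1][0] = -4 + 10 = 6, A[0][2] + B[2][0] = -5 + 2 = -3) = -3 (attained at k = 2)
  C[0][1] = min over k of (A[0][0] + B[0][1] = -4 + 1 = -3, A[0][1] + B[1][1] = -4 + 7 = 3, A[0][2] + B[2][1] = -5 + -5 = -10) = -10 (attained at k = 2)
  C[0][2] = min over k of (A[0][0] + B[0][2] = -4 + 1 = -3, A[0][1] + B[1][2] = -4 + 2 = -2, A[0][2] + B[2][2] = -5 + 4 = -1) = -3 (attained at k = 0)
  C[1][0] = min over k of (A[1][0] + B[0][0] = -1 + 5 = 4, A[1][1] + B[1][0] = 5 + 10 = 15, A[1][2] + B[2][0] = -5 + 2 = -3) = -3 (attained at k = 2)
  C[1][1] = min over k of (A[1][0] + B[0][1] = -1 + 1 = 0, A[1][1] + B[1][1] = 5 + 7 = 12, A[1][2] + B[2][1] = -5 + -5 = -10) = -10 (attained at k = 2)
  C[1][2] = min over k of (A[1][0] + B[0][2] = -1 + 1 = 0, A[1][1] + B[1][2] = 5 + 2 = 7, A[1][2] + B[2][2] = -5 + 4 = -1) = -1 (attained at k = 2)
  C[2][0] = min over k of (A[2][0] + B[0][0] = -1 + 5 = 4, A[2][1] + B[1][0] = 5 + 10 = 15, A[2][2] + B[2][0] = -3 + 2 = -1) = -1 (attained at k = 2)
  C[2][1] = min over k of (A[2][0] + B[0][1] = -1 + 1 = 0, A[2][1] + B[1][1] = 5 + 7 = 12, A[2][2] + B[2][1] = -3 + -5 = -8) = -8 (attained at k = 2)
  C[2][2] = min over k of (A[2][0] + B[0][2] = -1 + 1 = 0, A[2][1] + B[1][2] = 5 + 2 = 7, A[2][2] + B[2][2] = -3 + 4 = 1) = 0 (attained at k = 0)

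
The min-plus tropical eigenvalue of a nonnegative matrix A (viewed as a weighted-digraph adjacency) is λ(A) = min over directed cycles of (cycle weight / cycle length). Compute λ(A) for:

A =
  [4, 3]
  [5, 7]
λ(A) = 4

Enumerate directed cycles and compute their means (weight / length). Sample:
  cycle 0 → 0: weight = 4, length = 1, mean = 4/1 ≈ 4.000
  cycle 1 → 1: weight = 7, length = 1, mean = 7/1 ≈ 7.000
  cycle 0 → 1 → 0: weight = 8, length = 2, mean = 8/2 ≈ 4.000
  cycle 1 → 0 → 1: weight = 8, length = 2, mean = 8/2 ≈ 4.000
Minimum mean = 4.000, attained e.g. along the cycle 0 → 0 with weight 4 and length 1. So λ(A) = 4/1 = 4.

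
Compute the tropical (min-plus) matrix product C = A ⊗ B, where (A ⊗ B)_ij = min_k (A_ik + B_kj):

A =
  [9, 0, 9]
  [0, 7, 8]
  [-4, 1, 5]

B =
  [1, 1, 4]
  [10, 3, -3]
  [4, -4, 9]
A ⊗ B =
  [10, 3, -3]
  [1, 1, 4]
  [-3, -3, -2]

Apply the min-plus product entry-by-entry:
  C[0][0] = min over k of (A[0][0] + B[0][0] = 9 + 1 = 10, A[0][1] + B[1][0] = 0 + 10 = 10, A[0][2] + B[2][0] = 9 + 4 = 13) = 10 (attained at k = 0)
  C[0][1] = min over k of (A[0][0] + B[0][1] = 9 + 1 = 10, A[0][1] + B[1][1] = 0 + 3 = 3, A[0][2] + B[2][1] = 9 + -4 = 5) = 3 (attained at k = 1)
  C[0][2] = min over k of (A[0][0] + B[0][2] = 9 + 4 = 13, A[0][1] + B[1][2] = 0 + -3 = -3, A[0][2] + B[2][2] = 9 + 9 = 18) = -3 (attained at k = 1)
  C[1][0] = min over k of (A[1][0] + B[0][0] = 0 + 1 = 1, A[1][1] + B[1][0] = 7 + 10 = 17, A[1][2] + B[2][0] = 8 + 4 = 12) = 1 (attained at k = 0)
  C[1][1] = min over k of (A[1][0] + B[0][1] = 0 + 1 = 1, A[1][1] + B[1][1] = 7 + 3 = 10, A[1][2] + B[2][1] = 8 + -4 = 4) = 1 (attained at k = 0)
  C[1][2] = min over k of (A[1][0] + B[0][2] = 0 + 4 = 4, A[1][1] + B[1][2] = 7 + -3 = 4, A[1][2] + B[2][2] = 8 + 9 = 17) = 4 (attained at k = 0)
  C[2][0] = min over k of (A[2][0] + B[0][0] = -4 + 1 = -3, A[2][1] + B[1][0] = 1 + 10 = 11, A[2][2] + B[2][0] = 5 + 4 = 9) = -3 (attained at k = 0)
  C[2][1] = min over k of (A[2][0] + B[0][1] = -4 + 1 = -3, A[2][1] + B[1][1] = 1 + 3 = 4, A[2][2] + B[2][1] = 5 + -4 = 1) = -3 (attained at k = 0)
  C[2][2] = min over k of (A[2][0] + B[0][2] = -4 + 4 = 0, A[2][1] + B[1][2] = 1 + -3 = -2, A[2][2] + B[2][2] = 5 + 9 = 14) = -2 (attained at k = 1)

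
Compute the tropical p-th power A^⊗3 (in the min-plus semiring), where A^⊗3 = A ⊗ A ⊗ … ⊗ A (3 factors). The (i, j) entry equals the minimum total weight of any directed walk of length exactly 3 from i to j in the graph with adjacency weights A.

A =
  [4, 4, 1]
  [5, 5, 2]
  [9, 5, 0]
A^⊗3 =
  [10, 6, 1]
  [11, 7, 2]
  [9, 5, 0]

Each entry (A^⊗3)_ij equals the minimum over all length-3 walks i = v_0 → v_1 → … → v_3 = j of Σ_t A[v_t][v_{t+1}]. For example, for (i, j) = (0, 2) we minimise over 9 possible intermediate vertex sequences; the minimum is 1, attained along the walk 0 → 2 → 2 → 2.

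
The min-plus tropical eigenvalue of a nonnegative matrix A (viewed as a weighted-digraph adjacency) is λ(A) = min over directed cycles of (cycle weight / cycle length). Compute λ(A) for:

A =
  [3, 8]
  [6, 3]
λ(A) = 3

Enumerate directed cycles and compute their means (weight / length). Sample:
  cycle 0 → 0: weight = 3, length = 1, mean = 3/1 ≈ 3.000
  cycle 1 → 1: weight = 3, length = 1, mean = 3/1 ≈ 3.000
  cycle 0 → 1 → 0: weight = 14, length = 2, mean = 14/2 ≈ 7.000
  cycle 1 → 0 → 1: weight = 14, length = 2, mean = 14/2 ≈ 7.000
Minimum mean = 3.000, attained e.g. along the cycle 0 → 0 with weight 3 and length 1. So λ(A) = 3/1 = 3.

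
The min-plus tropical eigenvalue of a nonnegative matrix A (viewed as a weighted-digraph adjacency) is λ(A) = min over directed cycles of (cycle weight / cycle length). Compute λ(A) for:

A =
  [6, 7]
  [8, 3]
λ(A) = 3

Enumerate directed cycles and compute their means (weight / length). Sample:
  cycle 0 → 0: weight = 6, length = 1, mean = 6/1 ≈ 6.000
  cycle 1 → 1: weight = 3, length = 1, mean = 3/1 ≈ 3.000
  cycle 0 → 1 → 0: weight = 15, length = 2, mean = 15/2 ≈ 7.500
  cycle 1 → 0 → 1: weight = 15, length = 2, mean = 15/2 ≈ 7.500
Minimum mean = 3.000, attained e.g. along the cycle 1 → 1 with weight 3 and length 1. So λ(A) = 3/1 = 3.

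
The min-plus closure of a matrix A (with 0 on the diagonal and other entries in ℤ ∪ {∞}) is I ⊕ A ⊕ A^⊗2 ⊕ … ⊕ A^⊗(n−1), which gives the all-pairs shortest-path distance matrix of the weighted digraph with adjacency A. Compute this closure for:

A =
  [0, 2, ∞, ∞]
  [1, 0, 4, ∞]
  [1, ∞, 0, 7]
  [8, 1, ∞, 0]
Closure =
  [0, 2, 6, 13]
  [1, 0, 4, 11]
  [1, 3, 0, 7]
  [2, 1, 5, 0]

This is the Floyd-Warshall all-pairs shortest-path computation. For each intermediate vertex k = 0, 1, …, 3, update dist[i][j] ← min(dist[i][j], dist[i][k] + dist[k][j]). The final matrix gives, for each (i, j), the minimum total weight of any directed path from i to j (possibly empty when i = j).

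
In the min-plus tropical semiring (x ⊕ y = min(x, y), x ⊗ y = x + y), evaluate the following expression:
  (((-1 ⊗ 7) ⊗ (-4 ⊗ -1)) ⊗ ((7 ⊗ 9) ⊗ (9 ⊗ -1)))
(((-1 ⊗ 7) ⊗ (-4 ⊗ -1)) ⊗ ((7 ⊗ 9) ⊗ (9 ⊗ -1))) = 25

Expand innermost to outermost. Recall ⊕ takes the minimum of its arguments and ⊗ takes their sum. Working out the expression (((-1 ⊗ 7) ⊗ (-4 ⊗ -1)) ⊗ ((7 ⊗ 9) ⊗ (9 ⊗ -1))) gives 25.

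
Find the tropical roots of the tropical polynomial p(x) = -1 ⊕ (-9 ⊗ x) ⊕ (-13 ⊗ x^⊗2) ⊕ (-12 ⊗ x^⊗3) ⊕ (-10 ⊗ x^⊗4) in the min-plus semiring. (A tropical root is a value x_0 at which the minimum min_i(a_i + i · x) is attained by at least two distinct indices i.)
Roots: {-2, -1, 4, 8}

Each tropical root is a break point of the lower envelope of the lines y = a_i + i · x (there are 5 lines, with slopes 0, 1, ..., 4). Only the lines that attain the minimum somewhere contribute to roots; other lines are dominated. Here the surviving (envelope) indices are i = 4, i = 3, i = 2, i = 1, i = 0.
Intersections between consecutive envelope lines give the roots: for adjacent envelope indices i < j the intersection is x = (a_i − a_j) / (j − i). Reading off the sorted break points: {-2, -1, 4, 8}.
Verification: at each break x_0, at least two indices attain the minimum of min_i(a_i + i · x_0).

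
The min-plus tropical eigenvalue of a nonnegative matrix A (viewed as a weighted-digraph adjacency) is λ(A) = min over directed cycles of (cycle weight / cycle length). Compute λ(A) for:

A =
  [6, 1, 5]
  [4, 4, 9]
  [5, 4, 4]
λ(A) = 5/2

Enumerate directed cycles and compute their means (weight / length). Sample:
  cycle 0 → 0: weight = 6, length = 1, mean = 6/1 ≈ 6.000
  cycle 1 → 1: weight = 4, length = 1, mean = 4/1 ≈ 4.000
  cycle 2 → 2: weight = 4, length = 1, mean = 4/1 ≈ 4.000
  cycle 0 → 1 → 0: weight = 5, length = 2, mean = 5/2 ≈ 2.500
  cycle 0 → 2 → 0: weight = 10, length = 2, mean = 10/2 ≈ 5.000
  cycle 1 → 0 → 1: weight = 5, length = 2, mean = 5/2 ≈ 2.500
Minimum mean = 2.500, attained e.g. along the cycle 0 → 1 → 0 with weight 5 and length 2. So λ(A) = 5/2 = 5/2.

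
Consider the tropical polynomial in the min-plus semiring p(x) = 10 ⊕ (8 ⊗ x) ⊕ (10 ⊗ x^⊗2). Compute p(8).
p(8) = 10

A tropical monomial a ⊗ x^⊗i evaluates to a + i · x. Evaluating each term at x = 8:
  Term 0 contributes 10 + 0 · 8 = 10
  Term 1 contributes 8 + 1 · 8 = 16
  Term 2 contributes 10 + 2 · 8 = 26
p(8) = ⊕ of these = min[10, 16, 26] = 10.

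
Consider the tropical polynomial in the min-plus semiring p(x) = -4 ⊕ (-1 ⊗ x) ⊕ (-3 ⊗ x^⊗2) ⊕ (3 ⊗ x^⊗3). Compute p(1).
p(1) = -4

A tropical monomial a ⊗ x^⊗i evaluates to a + i · x. Evaluating each term at x = 1:
  Term 0 contributes -4 + 0 · 1 = -4
  Term 1 contributes -1 + 1 · 1 = 0
  Term 2 contributes -3 + 2 · 1 = -1
  Term 3 contributes 3 + 3 · 1 = 6
p(1) = ⊕ of these = min[-4, 0, -1, 6] = -4.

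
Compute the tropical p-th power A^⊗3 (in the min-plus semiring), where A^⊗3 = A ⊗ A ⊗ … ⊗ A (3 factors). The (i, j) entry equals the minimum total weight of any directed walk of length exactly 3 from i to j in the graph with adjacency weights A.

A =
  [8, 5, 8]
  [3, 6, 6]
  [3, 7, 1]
A^⊗3 =
  [12, 13, 10]
  [10, 14, 8]
  [5, 9, 3]

Each entry (A^⊗3)_ij equals the minimum over all length-3 walks i = v_0 → v_1 → … → v_3 = j of Σ_t A[v_t][v_{t+1}]. For example, for (i, j) = (0, 2) we minimise over 9 possible intermediate vertex sequences; the minimum is 10, attained along the walk 0 → 2 → 2 → 2.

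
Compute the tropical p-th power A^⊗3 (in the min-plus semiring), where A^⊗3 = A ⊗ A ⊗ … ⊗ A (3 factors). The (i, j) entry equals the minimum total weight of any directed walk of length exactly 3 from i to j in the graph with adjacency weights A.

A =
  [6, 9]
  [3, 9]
A^⊗3 =
  [18, 21]
  [15, 18]

Each entry (A^⊗3)_ij equals the minimum over all length-3 walks i = v_0 → v_1 → … → v_3 = j of Σ_t A[v_t][v_{t+1}]. For example, for (i, j) = (0, 1) we minimise over 4 possible intermediate vertex sequences; the minimum is 21, attained along the walk 0 → 0 → 0 → 1.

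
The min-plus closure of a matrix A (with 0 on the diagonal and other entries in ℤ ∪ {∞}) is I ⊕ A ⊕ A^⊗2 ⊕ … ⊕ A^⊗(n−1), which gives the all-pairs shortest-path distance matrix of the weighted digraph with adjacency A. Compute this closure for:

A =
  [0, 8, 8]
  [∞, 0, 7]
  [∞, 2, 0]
Closure =
  [0, 8, 8]
  [∞, 0, 7]
  [∞, 2, 0]

This is the Floyd-Warshall all-pairs shortest-path computation. For each intermediate vertex k = 0, 1, …, 2, update dist[i][j] ← min(dist[i][j], dist[i][k] + dist[k][j]). The final matrix gives, for each (i, j), the minimum total weight of any directed path from i to j (possibly empty when i = j).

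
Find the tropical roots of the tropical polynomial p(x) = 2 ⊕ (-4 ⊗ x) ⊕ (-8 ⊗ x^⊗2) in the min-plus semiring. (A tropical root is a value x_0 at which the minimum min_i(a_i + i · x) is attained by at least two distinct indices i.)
Roots: {4, 6}

Each tropical root is a break point of the lower envelope of the lines y = a_i + i · x (there are 3 lines, with slopes 0, 1, ..., 2). Only the lines that attain the minimum somewhere contribute to roots; other lines are dominated. Here the surviving (envelope) indices are i = 2, i = 1, i = 0.
Intersections between consecutive envelope lines give the roots: for adjacent envelope indices i < j the intersection is x = (a_i − a_j) / (j − i). Reading off the sorted break points: {4, 6}.
Verification: at each break x_0, at least two indices attain the minimum of min_i(a_i + i · x_0).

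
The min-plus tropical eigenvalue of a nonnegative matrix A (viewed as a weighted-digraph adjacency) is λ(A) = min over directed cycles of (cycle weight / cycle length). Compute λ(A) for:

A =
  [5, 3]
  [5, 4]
λ(A) = 4

Enumerate directed cycles and compute their means (weight / length). Sample:
  cycle 0 → 0: weight = 5, length = 1, mean = 5/1 ≈ 5.000
  cycle 1 → 1: weight = 4, length = 1, mean = 4/1 ≈ 4.000
  cycle 0 → 1 → 0: weight = 8, length = 2, mean = 8/2 ≈ 4.000
  cycle 1 → 0 → 1: weight = 8, length = 2, mean = 8/2 ≈ 4.000
Minimum mean = 4.000, attained e.g. along the cycle 1 → 1 with weight 4 and length 1. So λ(A) = 4/1 = 4.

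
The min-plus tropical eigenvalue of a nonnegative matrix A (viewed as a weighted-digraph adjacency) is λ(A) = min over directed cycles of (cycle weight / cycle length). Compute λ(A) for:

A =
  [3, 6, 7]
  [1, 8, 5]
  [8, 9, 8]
λ(A) = 3

Enumerate directed cycles and compute their means (weight / length). Sample:
  cycle 0 → 0: weight = 3, length = 1, mean = 3/1 ≈ 3.000
  cycle 1 → 1: weight = 8, length = 1, mean = 8/1 ≈ 8.000
  cycle 2 → 2: weight = 8, length = 1, mean = 8/1 ≈ 8.000
  cycle 0 → 1 → 0: weight = 7, length = 2, mean = 7/2 ≈ 3.500
  cycle 0 → 2 → 0: weight = 15, length = 2, mean = 15/2 ≈ 7.500
  cycle 1 → 0 → 1: weight = 7, length = 2, mean = 7/2 ≈ 3.500
Minimum mean = 3.000, attained e.g. along the cycle 0 → 0 with weight 3 and length 1. So λ(A) = 3/1 = 3.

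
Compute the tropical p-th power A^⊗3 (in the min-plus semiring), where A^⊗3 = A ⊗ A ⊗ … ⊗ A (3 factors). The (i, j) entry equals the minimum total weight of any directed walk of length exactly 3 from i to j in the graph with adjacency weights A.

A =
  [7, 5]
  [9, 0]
A^⊗3 =
  [14, 5]
  [9, 0]

Each entry (A^⊗3)_ij equals the minimum over all length-3 walks i = v_0 → v_1 → … → v_3 = j of Σ_t A[v_t][v_{t+1}]. For example, for (i, j) = (0, 1) we minimise over 4 possible intermediate vertex sequences; the minimum is 5, attained along the walk 0 → 1 → 1 → 1.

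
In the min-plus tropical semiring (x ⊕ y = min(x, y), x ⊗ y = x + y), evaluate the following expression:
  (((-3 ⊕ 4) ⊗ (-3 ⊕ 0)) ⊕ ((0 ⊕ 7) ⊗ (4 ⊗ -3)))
(((-3 ⊕ 4) ⊗ (-3 ⊕ 0)) ⊕ ((0 ⊕ 7) ⊗ (4 ⊗ -3))) = -6

Expand innermost to outermost. Recall ⊕ takes the minimum of its arguments and ⊗ takes their sum. Working out the expression (((-3 ⊕ 4) ⊗ (-3 ⊕ 0)) ⊕ ((0 ⊕ 7) ⊗ (4 ⊗ -3))) gives -6.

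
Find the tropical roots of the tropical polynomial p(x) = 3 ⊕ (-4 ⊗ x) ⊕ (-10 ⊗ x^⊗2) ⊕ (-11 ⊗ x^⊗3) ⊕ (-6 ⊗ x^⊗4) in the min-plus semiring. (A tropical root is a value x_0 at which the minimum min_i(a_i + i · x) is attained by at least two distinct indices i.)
Roots: {-5, 1, 6, 7}

Each tropical root is a break point of the lower envelope of the lines y = a_i + i · x (there are 5 lines, with slopes 0, 1, ..., 4). Only the lines that attain the minimum somewhere contribute to roots; other lines are dominated. Here the surviving (envelope) indices are i = 4, i = 3, i = 2, i = 1, i = 0.
Intersections between consecutive envelope lines give the roots: for adjacent envelope indices i < j the intersection is x = (a_i − a_j) / (j − i). Reading off the sorted break points: {-5, 1, 6, 7}.
Verification: at each break x_0, at least two indices attain the minimum of min_i(a_i + i · x_0).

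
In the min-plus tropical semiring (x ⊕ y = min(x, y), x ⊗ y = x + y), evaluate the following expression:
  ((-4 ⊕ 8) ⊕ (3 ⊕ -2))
((-4 ⊕ 8) ⊕ (3 ⊕ -2)) = -4

Expand innermost to outermost. Recall ⊕ takes the minimum of its arguments and ⊗ takes their sum. Working out the expression ((-4 ⊕ 8) ⊕ (3 ⊕ -2)) gives -4.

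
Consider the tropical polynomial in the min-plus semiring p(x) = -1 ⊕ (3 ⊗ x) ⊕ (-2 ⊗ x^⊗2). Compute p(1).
p(1) = -1

A tropical monomial a ⊗ x^⊗i evaluates to a + i · x. Evaluating each term at x = 1:
  Term 0 contributes -1 + 0 · 1 = -1
  Term 1 contributes 3 + 1 · 1 = 4
  Term 2 contributes -2 + 2 · 1 = 0
p(1) = ⊕ of these = min[-1, 4, 0] = -1.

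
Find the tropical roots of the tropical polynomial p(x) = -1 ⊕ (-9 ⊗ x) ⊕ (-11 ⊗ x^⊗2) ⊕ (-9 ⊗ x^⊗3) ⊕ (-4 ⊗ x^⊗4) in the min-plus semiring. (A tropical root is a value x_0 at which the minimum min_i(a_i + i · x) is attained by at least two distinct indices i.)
Roots: {-5, -2, 2, 8}

Each tropical root is a break point of the lower envelope of the lines y = a_i + i · x (there are 5 lines, with slopes 0, 1, ..., 4). Only the lines that attain the minimum somewhere contribute to roots; other lines are dominated. Here the surviving (envelope) indices are i = 4, i = 3, i = 2, i = 1, i = 0.
Intersections between consecutive envelope lines give the roots: for adjacent envelope indices i < j the intersection is x = (a_i − a_j) / (j − i). Reading off the sorted break points: {-5, -2, 2, 8}.
Verification: at each break x_0, at least two indices attain the minimum of min_i(a_i + i · x_0).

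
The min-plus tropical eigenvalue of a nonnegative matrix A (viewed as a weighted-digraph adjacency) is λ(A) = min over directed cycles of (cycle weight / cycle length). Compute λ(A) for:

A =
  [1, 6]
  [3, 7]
λ(A) = 1

Enumerate directed cycles and compute their means (weight / length). Sample:
  cycle 0 → 0: weight = 1, length = 1, mean = 1/1 ≈ 1.000
  cycle 1 → 1: weight = 7, length = 1, mean = 7/1 ≈ 7.000
  cycle 0 → 1 → 0: weight = 9, length = 2, mean = 9/2 ≈ 4.500
  cycle 1 → 0 → 1: weight = 9, length = 2, mean = 9/2 ≈ 4.500
Minimum mean = 1.000, attained e.g. along the cycle 0 → 0 with weight 1 and length 1. So λ(A) = 1/1 = 1.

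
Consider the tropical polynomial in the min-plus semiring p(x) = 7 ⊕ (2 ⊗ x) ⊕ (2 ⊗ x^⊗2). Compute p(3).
p(3) = 5

A tropical monomial a ⊗ x^⊗i evaluates to a + i · x. Evaluating each term at x = 3:
  Term 0 contributes 7 + 0 · 3 = 7
  Term 1 contributes 2 + 1 · 3 = 5
  Term 2 contributes 2 + 2 · 3 = 8
p(3) = ⊕ of these = min[7, 5, 8] = 5.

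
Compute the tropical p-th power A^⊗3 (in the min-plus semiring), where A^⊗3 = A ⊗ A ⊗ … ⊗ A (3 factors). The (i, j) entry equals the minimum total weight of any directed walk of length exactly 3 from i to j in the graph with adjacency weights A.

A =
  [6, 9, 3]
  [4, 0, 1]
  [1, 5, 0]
A^⊗3 =
  [4, 8, 3]
  [2, 0, 1]
  [1, 5, 0]

Each entry (A^⊗3)_ij equals the minimum over all length-3 walks i = v_0 → v_1 → … → v_3 = j of Σ_t A[v_t][v_{t+1}]. For example, for (i, j) = (0, 2) we minimise over 9 possible intermediate vertex sequences; the minimum is 3, attained along the walk 0 → 2 → 2 → 2.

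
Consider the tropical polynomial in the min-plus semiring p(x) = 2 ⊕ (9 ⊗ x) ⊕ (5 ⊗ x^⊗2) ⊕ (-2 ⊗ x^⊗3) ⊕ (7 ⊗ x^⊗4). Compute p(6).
p(6) = 2

A tropical monomial a ⊗ x^⊗i evaluates to a + i · x. Evaluating each term at x = 6:
  Term 0 contributes 2 + 0 · 6 = 2
  Term 1 contributes 9 + 1 · 6 = 15
  Term 2 contributes 5 + 2 · 6 = 17
  Term 3 contributes -2 + 3 · 6 = 16
  Term 4 contributes 7 + 4 · 6 = 31
p(6) = ⊕ of these = min[2, 15, 17, 16, 31] = 2.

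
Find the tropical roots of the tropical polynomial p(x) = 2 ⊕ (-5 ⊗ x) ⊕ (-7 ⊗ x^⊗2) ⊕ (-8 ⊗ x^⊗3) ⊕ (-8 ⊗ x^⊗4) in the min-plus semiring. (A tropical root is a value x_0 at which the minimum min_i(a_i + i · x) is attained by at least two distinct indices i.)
Roots: {0, 1, 2, 7}

Each tropical root is a break point of the lower envelope of the lines y = a_i + i · x (there are 5 lines, with slopes 0, 1, ..., 4). Only the lines that attain the minimum somewhere contribute to roots; other lines are dominated. Here the surviving (envelope) indices are i = 4, i = 3, i = 2, i = 1, i = 0.
Intersections between consecutive envelope lines give the roots: for adjacent envelope indices i < j the intersection is x = (a_i − a_j) / (j − i). Reading off the sorted break points: {0, 1, 2, 7}.
Verification: at each break x_0, at least two indices attain the minimum of min_i(a_i + i · x_0).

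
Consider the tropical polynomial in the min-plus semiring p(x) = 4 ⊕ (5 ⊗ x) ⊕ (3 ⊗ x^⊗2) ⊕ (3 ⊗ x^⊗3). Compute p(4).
p(4) = 4

A tropical monomial a ⊗ x^⊗i evaluates to a + i · x. Evaluating each term at x = 4:
  Term 0 contributes 4 + 0 · 4 = 4
  Term 1 contributes 5 + 1 · 4 = 9
  Term 2 contributes 3 + 2 · 4 = 11
  Term 3 contributes 3 + 3 · 4 = 15
p(4) = ⊕ of these = min[4, 9, 11, 15] = 4.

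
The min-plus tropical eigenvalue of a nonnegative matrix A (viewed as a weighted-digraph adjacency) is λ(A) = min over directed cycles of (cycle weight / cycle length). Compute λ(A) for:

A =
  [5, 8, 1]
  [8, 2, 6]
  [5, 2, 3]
λ(A) = 2

Enumerate directed cycles and compute their means (weight / length). Sample:
  cycle 0 → 0: weight = 5, length = 1, mean = 5/1 ≈ 5.000
  cycle 1 → 1: weight = 2, length = 1, mean = 2/1 ≈ 2.000
  cycle 2 → 2: weight = 3, length = 1, mean = 3/1 ≈ 3.000
  cycle 0 → 1 → 0: weight = 16, length = 2, mean = 16/2 ≈ 8.000
  cycle 0 → 2 → 0: weight = 6, length = 2, mean = 6/2 ≈ 3.000
  cycle 1 → 0 → 1: weight = 16, length = 2, mean = 16/2 ≈ 8.000
Minimum mean = 2.000, attained e.g. along the cycle 1 → 1 with weight 2 and length 1. So λ(A) = 2/1 = 2.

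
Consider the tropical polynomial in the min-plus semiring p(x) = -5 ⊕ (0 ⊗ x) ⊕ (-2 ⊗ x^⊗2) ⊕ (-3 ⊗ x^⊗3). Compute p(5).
p(5) = -5

A tropical monomial a ⊗ x^⊗i evaluates to a + i · x. Evaluating each term at x = 5:
  Term 0 contributes -5 + 0 · 5 = -5
  Term 1 contributes 0 + 1 · 5 = 5
  Term 2 contributes -2 + 2 · 5 = 8
  Term 3 contributes -3 + 3 · 5 = 12
p(5) = ⊕ of these = min[-5, 5, 8, 12] = -5.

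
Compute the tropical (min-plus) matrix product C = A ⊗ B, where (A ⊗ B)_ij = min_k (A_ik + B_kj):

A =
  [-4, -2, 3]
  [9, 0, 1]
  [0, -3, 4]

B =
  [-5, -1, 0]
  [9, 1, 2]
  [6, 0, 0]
A ⊗ B =
  [-9, -5, -4]
  [4, 1, 1]
  [-5, -2, -1]

Apply the min-plus product entry-by-entry:
  C[0][0] = min over k of (A[0][0] + B[0][0] = -4 + -5 = -9, A[0][1] + B[1][0] = -2 + 9 = 7, A[0][2] + B[2][0] = 3 + 6 = 9) = -9 (attained at k = 0)
  C[0][1] = min over k of (A[0][0] + B[0][1] = -4 + -1 = -5, A[0][1] + B[1][1] = -2 + 1 = -1, A[0][2] + B[2][1] = 3 + 0 = 3) = -5 (attained at k = 0)
  C[0][2] = min over k of (A[0][0] + B[0][2] = -4 + 0 = -4, A[0][1] + B[1][2] = -2 + 2 = 0, A[0][2] + B[2][2] = 3 + 0 = 3) = -4 (attained at k = 0)
  C[1][0] = min over k of (A[1][0] + B[0][0] = 9 + -5 = 4, A[1][1] + B[1][0] = 0 + 9 = 9, A[1][2] + B[2][0] = 1 + 6 = 7) = 4 (attained at k = 0)
  C[1][1] = min over k of (A[1][0] + B[0][1] = 9 + -1 = 8, A[1][1] + B[1][1] = 0 + 1 = 1, A[1][2] + B[2][1] = 1 + 0 = 1) = 1 (attained at k = 1)
  C[1][2] = min over k of (A[1][0] + B[0][2] = 9 + 0 = 9, A[1][1] + B[1][2] = 0 + 2 = 2, A[1][2] + B[2][2] = 1 + 0 = 1) = 1 (attained at k = 2)
  C[2][0] = min over k of (A[2][0] + B[0][0] = 0 + -5 = -5, A[2][1] + B[1][0] = -3 + 9 = 6, A[2][2] + B[2][0] = 4 + 6 = 10) = -5 (attained at k = 0)
  C[2][1] = min over k of (A[2][0] + B[0][1] = 0 + -1 = -1, A[2][1] + B[1][1] = -3 + 1 = -2, A[2][2] + B[2][1] = 4 + 0 = 4) = -2 (attained at k = 1)
  C[2][2] = min over k of (A[2][0] + B[0][2] = 0 + 0 = 0, A[2][1] + B[1][2] = -3 + 2 = -1, A[2][2] + B[2][2] = 4 + 0 = 4) = -1 (attained at k = 1)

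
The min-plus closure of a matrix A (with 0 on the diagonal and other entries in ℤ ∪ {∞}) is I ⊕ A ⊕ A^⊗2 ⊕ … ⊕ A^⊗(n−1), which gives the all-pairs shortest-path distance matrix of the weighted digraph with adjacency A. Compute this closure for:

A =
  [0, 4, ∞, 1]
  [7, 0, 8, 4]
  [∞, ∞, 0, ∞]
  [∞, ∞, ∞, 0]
Closure =
  [0, 4, 12, 1]
  [7, 0, 8, 4]
  [∞, ∞, 0, ∞]
  [∞, ∞, ∞, 0]

This is the Floyd-Warshall all-pairs shortest-path computation. For each intermediate vertex k = 0, 1, …, 3, update dist[i][j] ← min(dist[i][j], dist[i][k] + dist[k][j]). The final matrix gives, for each (i, j), the minimum total weight of any directed path from i to j (possibly empty when i = j).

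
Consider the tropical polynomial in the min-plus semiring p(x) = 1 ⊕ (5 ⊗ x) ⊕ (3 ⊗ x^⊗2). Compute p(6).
p(6) = 1

A tropical monomial a ⊗ x^⊗i evaluates to a + i · x. Evaluating each term at x = 6:
  Term 0 contributes 1 + 0 · 6 = 1
  Term 1 contributes 5 + 1 · 6 = 11
  Term 2 contributes 3 + 2 · 6 = 15
p(6) = ⊕ of these = min[1, 11, 15] = 1.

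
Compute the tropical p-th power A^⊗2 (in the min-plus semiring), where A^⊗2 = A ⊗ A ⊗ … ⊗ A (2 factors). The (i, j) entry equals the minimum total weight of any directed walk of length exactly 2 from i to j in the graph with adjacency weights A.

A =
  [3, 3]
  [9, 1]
A^⊗2 =
  [6, 4]
  [10, 2]

Each entry (A^⊗2)_ij equals the minimum over all length-2 walks i = v_0 → v_1 → … → v_2 = j of Σ_t A[v_t][v_{t+1}]. For example, for (i, j) = (0, 1) we minimise over 2 possible intermediate vertex sequences; the minimum is 4, attained along the walk 0 → 1 → 1.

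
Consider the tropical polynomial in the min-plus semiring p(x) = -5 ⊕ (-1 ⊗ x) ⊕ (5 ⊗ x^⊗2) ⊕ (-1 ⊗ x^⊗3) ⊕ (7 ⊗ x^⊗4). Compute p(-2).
p(-2) = -7

A tropical monomial a ⊗ x^⊗i evaluates to a + i · x. Evaluating each term at x = -2:
  Term 0 contributes -5 + 0 · -2 = -5
  Term 1 contributes -1 + 1 · -2 = -3
  Term 2 contributes 5 + 2 · -2 = 1
  Term 3 contributes -1 + 3 · -2 = -7
  Term 4 contributes 7 + 4 · -2 = -1
p(-2) = ⊕ of these = min[-5, -3, 1, -7, -1] = -7.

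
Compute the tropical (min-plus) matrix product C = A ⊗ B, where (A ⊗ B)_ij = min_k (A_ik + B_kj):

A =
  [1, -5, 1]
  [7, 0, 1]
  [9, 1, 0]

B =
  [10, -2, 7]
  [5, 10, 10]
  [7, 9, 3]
A ⊗ B =
  [0, -1, 4]
  [5, 5, 4]
  [6, 7, 3]

Apply the min-plus product entry-by-entry:
  C[0][0] = min over k of (A[0][0] + B[0][0] = 1 + 10 = 11, A[0][1] + B[1][0] = -5 + 5 = 0, A[0][2] + B[2][0] = 1 + 7 = 8) = 0 (attained at k = 1)
  C[0][1] = min over k of (A[0][0] + B[0][1] = 1 + -2 = -1, A[0][1] + B[1][1] = -5 + 10 = 5, A[0][2] + B[2][1] = 1 + 9 = 10) = -1 (attained at k = 0)
  C[0][2] = min over k of (A[0][0] + B[0][2] = 1 + 7 = 8, A[0][1] + B[1][2] = -5 + 10 = 5, A[0][2] + B[2][2] = 1 + 3 = 4) = 4 (attained at k = 2)
  C[1][0] = min over k of (A[1][0] + B[0][0] = 7 + 10 = 17, A[1][1] + B[1][0] = 0 + 5 = 5, A[1][2] + B[2][0] = 1 + 7 = 8) = 5 (attained at k = 1)
  C[1][1] = min over k of (A[1][0] + B[0][1] = 7 + -2 = 5, A[1][1] + B[1][1] = 0 + 10 = 10, A[1][2] + B[2][1] = 1 + 9 = 10) = 5 (attained at k = 0)
  C[1][2] = min over k of (A[1][0] + B[0][2] = 7 + 7 = 14, A[1][1] + B[1][2] = 0 + 10 = 10, A[1][2] + B[2][2] = 1 + 3 = 4) = 4 (attained at k = 2)
  C[2][0] = min over k of (A[2][0] + B[0][0] = 9 + 10 = 19, A[2][1] + B[1][0] = 1 + 5 = 6, A[2][2] + B[2][0] = 0 + 7 = 7) = 6 (attained at k = 1)
  C[2][1] = min over k of (A[2][0] + B[0][1] = 9 + -2 = 7, A[2][1] + B[1][1] = 1 + 10 = 11, A[2][2] + B[2][1] = 0 + 9 = 9) = 7 (attained at k = 0)
  C[2][2] = min over k of (A[2][0] + B[0][2] = 9 + 7 = 16, A[2][1] + B[1][2] = 1 + 10 = 11, A[2][2] + B[2][2] = 0 + 3 = 3) = 3 (attained at k = 2)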